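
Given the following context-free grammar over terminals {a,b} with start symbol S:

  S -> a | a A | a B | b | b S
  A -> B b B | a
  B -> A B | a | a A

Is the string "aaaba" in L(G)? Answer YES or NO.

Convert to CNF:
  S -> T0 S | T1 A | T1 B | a | b
  A -> B X2 | a
  B -> A B | T1 A | a
  T0 -> b
  T1 -> a
  X2 -> T0 B

CYK table (by increasing span):
  T[0,0] 'a' = {A,B,S,T1}  orig:{A,B,S}
  T[1,1] 'a' = {A,B,S,T1}  orig:{A,B,S}
  T[2,2] 'a' = {A,B,S,T1}  orig:{A,B,S}
  T[3,3] 'b' = {S,T0}  orig:{S}
  T[4,4] 'a' = {A,B,S,T1}  orig:{A,B,S}
  T[0,1] 'aa' = {B,S}
  T[1,2] 'aa' = {B,S}
  T[2,3] 'ab' = ∅
  T[3,4] 'ba' = {S,X2}  orig:{S}
  T[0,2] 'aaa' = {B,S}
  T[1,3] 'aab' = ∅
  T[2,4] 'aba' = {A}
  T[0,3] 'aaab' = ∅
  T[1,4] 'aaba' = {A,B,S}
  T[0,4] 'aaaba' = {A,B,S}

S ∈ T[0,4] ⇒ YES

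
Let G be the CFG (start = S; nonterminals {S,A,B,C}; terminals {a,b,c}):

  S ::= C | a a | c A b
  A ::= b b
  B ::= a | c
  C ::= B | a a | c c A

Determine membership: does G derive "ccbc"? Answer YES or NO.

CNF form of G:
  S -> T1 T1 | T2 X4 | T2 X5 | a | c
  A -> T0 T0
  B -> a | c
  C -> T1 T1 | T2 X3 | a | c
  T0 -> b
  T1 -> a
  T2 -> c
  X3 -> T2 A
  X4 -> A T0
  X5 -> T2 A

Fill CYK table bottom-up:
  [0..0]={B,C,S,T2}  "c"  orig:{B,C,S}
  [1..1]={B,C,S,T2}  "c"  orig:{B,C,S}
  [2..2]={T0}  "b"  orig:{}
  [3..3]={B,C,S,T2}  "c"  orig:{B,C,S}
  [0..1]=∅  "cc"
  [1..2]=∅  "cb"
  [2..3]=∅  "bc"
  [0..2]=∅  "ccb"
  [1..3]=∅  "cbc"
  [0..3]=∅  "ccbc"

S ∉ T[0,3] ⇒ NO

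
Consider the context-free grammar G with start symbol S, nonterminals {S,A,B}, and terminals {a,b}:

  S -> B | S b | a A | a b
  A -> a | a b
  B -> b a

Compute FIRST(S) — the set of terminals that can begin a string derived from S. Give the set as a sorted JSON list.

FIRST sets, iterate to fixpoint:
iter 1:
  A via A→a: +{a}
  B via B→b a: +{b}
  S via S→B: +{b}
  S via S→a A: +{a}
  FIRST(S)={a,b}  FIRST(A)={a}  FIRST(B)={b}
iter 2: (no change)
  FIRST(S)={a,b}  FIRST(A)={a}  FIRST(B)={b}

FIRST(S) = ["a", "b"]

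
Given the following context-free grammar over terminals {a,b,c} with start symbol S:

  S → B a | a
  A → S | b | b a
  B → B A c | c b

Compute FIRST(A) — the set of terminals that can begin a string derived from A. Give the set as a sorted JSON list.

FIRST sets, iterate to fixpoint:
iter 1:
  A via A→b: +{b}
  B via B→c b: +{c}
  S via S→B a: +{c}
  S via S→a: +{a}
  FIRST(S)={a,c}  FIRST(A)={b}  FIRST(B)={c}
iter 2:
  A via A→S: +{a,c}
  FIRST(S)={a,c}  FIRST(A)={a,b,c}  FIRST(B)={c}
iter 3: — fixpoint
  FIRST(S)={a,c}  FIRST(A)={a,b,c}  FIRST(B)={c}

FIRST(A) = ["a", "b", "c"]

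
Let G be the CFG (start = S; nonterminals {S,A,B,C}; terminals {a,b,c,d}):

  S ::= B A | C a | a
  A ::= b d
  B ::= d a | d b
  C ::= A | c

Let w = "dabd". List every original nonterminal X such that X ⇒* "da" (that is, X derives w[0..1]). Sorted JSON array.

CNF form of G:
  S -> B A | C T2 | a
  A -> T0 T1
  B -> T1 T0 | T1 T2
  C -> T0 T1 | c
  T0 -> b
  T1 -> d
  T2 -> a

CYK table (by increasing span) — only the sub-triangle for w[0..1]:
  T[0,0] 'd' = {T1}  orig:{}
  T[1,1] 'a' = {S,T2}  orig:{S}
  T[0,1] 'da' = {B}

Original NTs in T[0,1] deriving "da": ["B"]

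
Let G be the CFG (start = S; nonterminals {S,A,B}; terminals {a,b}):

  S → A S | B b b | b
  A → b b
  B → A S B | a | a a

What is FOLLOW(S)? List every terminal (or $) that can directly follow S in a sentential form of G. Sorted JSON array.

FIRST iteration:
pass 1:
  A via A→b b: +{b}
  B via B→A S B: +{b}
  B via B→a: +{a}
  S via S→A S: +{b}
  S via S→B b b: +{a}
  FIRST(S)={a,b}  FIRST(A)={b}  FIRST(B)={a,b}
pass 2: — fixpoint
  FIRST(S)={a,b}  FIRST(A)={b}  FIRST(B)={a,b}

FOLLOW iteration:
seed FOLLOW(S) with $
round 1:
  B→A S B: FOLLOW(A) ⊇ FIRST(S) = {a,b}; new: +{a,b}
  B→A S B: FOLLOW(S) ⊇ FIRST(B) = {a,b}; new: +{a,b}
  S→B b b: FOLLOW(B) ⊇ FIRST(b) = {b}; new: +{b}
  FOLLOW[S]={$,a,b}  FOLLOW[A]={a,b}  FOLLOW[B]={b}
round 2: (stable)
  FOLLOW[S]={$,a,b}  FOLLOW[A]={a,b}  FOLLOW[B]={b}

FOLLOW(S) = ["$", "a", "b"]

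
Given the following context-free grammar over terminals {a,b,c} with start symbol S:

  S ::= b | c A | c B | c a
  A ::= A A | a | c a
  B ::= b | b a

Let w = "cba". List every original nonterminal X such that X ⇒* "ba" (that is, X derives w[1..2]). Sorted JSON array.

CNF form of G:
  S -> T0 A | T0 B | T0 T1 | b
  A -> A A | T0 T1 | a
  B -> T2 T1 | b
  T0 -> c
  T1 -> a
  T2 -> b

CYK fill, restricted to cells inside w[1..2]:
  cell(1,1) b: {B,S,T2}  orig:{B,S}
  cell(2,2) a: {A,T1}  orig:{A}
  cell(1,2) ba: {B}

Original NTs in T[1,2] deriving "ba": ["B"]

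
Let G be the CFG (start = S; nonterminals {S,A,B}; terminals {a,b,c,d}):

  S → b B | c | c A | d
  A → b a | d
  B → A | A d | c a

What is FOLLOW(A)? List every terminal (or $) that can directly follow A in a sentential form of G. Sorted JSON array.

FIRST iteration:
pass 1:
  A via A→b a: +{b}
  A via A→d: +{d}
  B via B→A: +{b,d}
  B via B→c a: +{c}
  S via S→b B: +{b}
  S via S→c: +{c}
  S via S→d: +{d}
  S: {b,c,d}  A: {b,d}  B: {b,c,d}
pass 2: done
  S: {b,c,d}  A: {b,d}  B: {b,c,d}

Compute FOLLOW by fixpoint:
seed FOLLOW(S) with $
[1]
  B→A d: FOLLOW(A) ⊇ FIRST(d) = {d}; new: +{d}
  S→b B: FOLLOW(B) ⊇ FOLLOW(S) ⊇ {$}; new: +{$}
  S→c A: FOLLOW(A) ⊇ FOLLOW(S) ⊇ {$}; new: +{$}
  S: {$}  A: {$,d}  B: {$}
[2] done
  S: {$}  A: {$,d}  B: {$}

FOLLOW(A) = ["$", "d"]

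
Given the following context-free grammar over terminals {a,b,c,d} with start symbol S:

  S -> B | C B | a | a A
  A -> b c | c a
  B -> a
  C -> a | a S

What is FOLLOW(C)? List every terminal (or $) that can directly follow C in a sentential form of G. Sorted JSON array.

FIRST sets, iterate to fixpoint:
iter 1:
  A via A→b c: +{b}
  A via A→c a: +{c}
  B via B→a: +{a}
  C via C→a: +{a}
  S via S→B: +{a}
  S: {a}  A: {b,c}  B: {a}  C: {a}
iter 2: done
  S: {a}  A: {b,c}  B: {a}  C: {a}

Compute FOLLOW by fixpoint:
initialize: $ ∈ FOLLOW(S)
pass 1:
  S→B: FOLLOW(B) ⊇ FOLLOW(S) ⊇ {$}; new: +{$}
  S→C B: FOLLOW(C) ⊇ FIRST(B) = {a}; new: +{a}
  S→a A: FOLLOW(A) ⊇ FOLLOW(S) ⊇ {$}; new: +{$}
  FOLLOW(S)={$}  FOLLOW(A)={$}  FOLLOW(B)={$}  FOLLOW(C)={a}
pass 2:
  C→a S: FOLLOW(S) ⊇ FOLLOW(C) ⊇ {a}; new: +{a}
  S→B: FOLLOW(B) ⊇ FOLLOW(S) ⊇ {$,a}; new: +{a}
  S→a A: FOLLOW(A) ⊇ FOLLOW(S) ⊇ {$,a}; new: +{a}
  FOLLOW(S)={$,a}  FOLLOW(A)={$,a}  FOLLOW(B)={$,a}  FOLLOW(C)={a}
pass 3: (no change)
  FOLLOW(S)={$,a}  FOLLOW(A)={$,a}  FOLLOW(B)={$,a}  FOLLOW(C)={a}

FOLLOW(C) = ["a"]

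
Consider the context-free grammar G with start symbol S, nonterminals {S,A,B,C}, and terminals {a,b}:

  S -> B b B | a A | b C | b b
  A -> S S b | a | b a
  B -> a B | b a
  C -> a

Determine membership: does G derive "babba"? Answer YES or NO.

Convert to CNF:
  S -> B X3 | T0 C | T0 T0 | T1 A
  A -> S X2 | T0 T1 | a
  B -> T0 T1 | T1 B
  C -> a
  T0 -> b
  T1 -> a
  X2 -> S T0
  X3 -> T0 B

CYK table (by increasing span):
  [0..0]={T0}  "b"  orig:{}
  [1..1]={A,C,T1}  "a"  orig:{A,C}
  [2..2]={T0}  "b"  orig:{}
  [3..3]={T0}  "b"  orig:{}
  [4..4]={A,C,T1}  "a"  orig:{A,C}
  [0..1]={A,B,S}  "ba"
  [1..2]=∅  "ab"
  [2..3]={S}  "bb"
  [3..4]={A,B,S}  "ba"
  [0..2]={X2}  "bab"  orig:{}
  [1..3]=∅  "abb"
  [2..4]={X3}  "bba"  orig:{}
  [0..3]=∅  "babb"
  [1..4]=∅  "abba"
  [0..4]={S}  "babba"

S ∈ T[0,4] ⇒ YES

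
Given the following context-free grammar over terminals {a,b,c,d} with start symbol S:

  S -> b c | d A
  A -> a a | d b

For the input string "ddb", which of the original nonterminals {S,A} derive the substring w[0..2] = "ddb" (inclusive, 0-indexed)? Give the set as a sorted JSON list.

Convert to CNF:
  S -> T1 A | T2 T3
  A -> T0 T0 | T1 T2
  T0 -> a
  T1 -> d
  T2 -> b
  T3 -> c

CYK table (by increasing span) — only the sub-triangle for w[0..2]:
  [0..0]={T1}  "d"  orig:{}
  [1..1]={T1}  "d"  orig:{}
  [2..2]={T2}  "b"  orig:{}
  [0..1]=∅  "dd"
  [1..2]={A}  "db"
  [0..2]={S}  "ddb"

Original NTs in T[0,2] deriving "ddb": ["S"]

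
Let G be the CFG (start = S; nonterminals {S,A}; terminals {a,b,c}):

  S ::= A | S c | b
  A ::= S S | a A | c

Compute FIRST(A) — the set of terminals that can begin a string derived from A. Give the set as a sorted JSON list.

Compute FIRST by fixpoint:
pass 1:
  A via A→a A: +{a}
  A via A→c: +{c}
  S via S→A: +{a,c}
  S via S→b: +{b}
  FIRST(S)={a,b,c}  FIRST(A)={a,c}
pass 2:
  A via A→S S: +{b}
  FIRST(S)={a,b,c}  FIRST(A)={a,b,c}
pass 3: (stable)
  FIRST(S)={a,b,c}  FIRST(A)={a,b,c}

FIRST(A) = ["a", "b", "c"]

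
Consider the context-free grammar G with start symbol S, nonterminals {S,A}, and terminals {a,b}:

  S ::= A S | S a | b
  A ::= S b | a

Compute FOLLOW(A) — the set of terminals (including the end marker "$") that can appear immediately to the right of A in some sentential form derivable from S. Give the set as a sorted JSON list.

FIRST iteration:
pass 1:
  A via A→a: +{a}
  S via S→A S: +{a}
  S via S→b: +{b}
  S: {a,b}  A: {a}
pass 2:
  A via A→S b: +{b}
  S: {a,b}  A: {a,b}
pass 3: done
  S: {a,b}  A: {a,b}

FOLLOW iteration:
seed FOLLOW(S) with $
iter 1:
  A→S b: FOLLOW(S) ⊇ FIRST(b) = {b}; new: +{b}
  S→A S: FOLLOW(A) ⊇ FIRST(S) = {a,b}; new: +{a,b}
  S→S a: FOLLOW(S) ⊇ FIRST(a) = {a}; new: +{a}
  S: {$,a,b}  A: {a,b}
iter 2: (stable)
  S: {$,a,b}  A: {a,b}

FOLLOW(A) = ["a", "b"]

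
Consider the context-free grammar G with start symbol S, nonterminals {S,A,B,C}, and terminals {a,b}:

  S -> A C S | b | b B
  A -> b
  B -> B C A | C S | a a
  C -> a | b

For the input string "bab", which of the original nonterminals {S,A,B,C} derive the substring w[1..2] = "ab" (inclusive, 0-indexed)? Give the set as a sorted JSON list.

Convert to CNF:
  S -> A X3 | T1 B | b
  A -> b
  B -> B X2 | C S | T0 T0
  C -> a | b
  T0 -> a
  T1 -> b
  X2 -> C A
  X3 -> C S

CYK table (by increasing span) (cells [i..j] with 1 ≤ i ≤ j ≤ 2 only):
  cell(1,1) a: {C,T0}  orig:{C}
  cell(2,2) b: {A,C,S,T1}  orig:{A,C,S}
  cell(1,2) ab: {B,X2,X3}  orig:{B}

Original NTs in T[1,2] deriving "ab": ["B"]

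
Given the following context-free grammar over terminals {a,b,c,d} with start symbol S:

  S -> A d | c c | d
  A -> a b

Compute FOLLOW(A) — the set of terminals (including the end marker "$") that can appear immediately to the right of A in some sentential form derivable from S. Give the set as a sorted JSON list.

Compute FIRST by fixpoint:
iter 1:
  A via A→a b: +{a}
  S via S→A d: +{a}
  S via S→c c: +{c}
  S via S→d: +{d}
  FIRST(S)={a,c,d}  FIRST(A)={a}
iter 2: (no change)
  FIRST(S)={a,c,d}  FIRST(A)={a}

Compute FOLLOW by fixpoint:
FOLLOW(S) := {$}
[1]
  S→A d: FOLLOW(A) ⊇ FIRST(d) = {d}; new: +{d}
  FOLLOW(S)={$}  FOLLOW(A)={d}
[2] (no change)
  FOLLOW(S)={$}  FOLLOW(A)={d}

FOLLOW(A) = ["d"]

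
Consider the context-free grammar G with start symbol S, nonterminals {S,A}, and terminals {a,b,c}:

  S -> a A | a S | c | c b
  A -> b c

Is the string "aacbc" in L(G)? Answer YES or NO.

Convert to CNF:
  S -> T1 T0 | T2 A | T2 S | c
  A -> T0 T1
  T0 -> b
  T1 -> c
  T2 -> a

CYK table (by increasing span):
  cell(0,0) a: {T2}  orig:{}
  cell(1,1) a: {T2}  orig:{}
  cell(2,2) c: {S,T1}  orig:{S}
  cell(3,3) b: {T0}  orig:{}
  cell(4,4) c: {S,T1}  orig:{S}
  cell(0,1) aa: ∅
  cell(1,2) ac: {S}
  cell(2,3) cb: {S}
  cell(3,4) bc: {A}
  cell(0,2) aac: {S}
  cell(1,3) acb: {S}
  cell(2,4) cbc: ∅
  cell(0,3) aacb: {S}
  cell(1,4) acbc: ∅
  cell(0,4) aacbc: ∅

S ∉ T[0,4] ⇒ NO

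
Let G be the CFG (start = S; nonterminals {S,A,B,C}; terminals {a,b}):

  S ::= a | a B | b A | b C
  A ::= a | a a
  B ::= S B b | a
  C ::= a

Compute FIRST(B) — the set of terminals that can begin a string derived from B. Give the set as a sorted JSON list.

Compute FIRST by fixpoint:
pass 1:
  A via A→a: +{a}
  B via B→a: +{a}
  C via C→a: +{a}
  S via S→a: +{a}
  S via S→b A: +{b}
  FIRST[S]={a,b}  FIRST[A]={a}  FIRST[B]={a}  FIRST[C]={a}
pass 2:
  B via B→S B b: +{b}
  FIRST[S]={a,b}  FIRST[A]={a}  FIRST[B]={a,b}  FIRST[C]={a}
pass 3: done
  FIRST[S]={a,b}  FIRST[A]={a}  FIRST[B]={a,b}  FIRST[C]={a}

FIRST(B) = ["a", "b"]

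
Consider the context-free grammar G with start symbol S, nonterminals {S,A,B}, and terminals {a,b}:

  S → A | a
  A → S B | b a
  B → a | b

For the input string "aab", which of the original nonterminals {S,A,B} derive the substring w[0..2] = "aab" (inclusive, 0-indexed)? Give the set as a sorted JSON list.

CNF form of G:
  S -> S B | T0 T1 | a
  A -> S B | T0 T1
  B -> a | b
  T0 -> b
  T1 -> a

Fill CYK table bottom-up, restricted to cells inside w[0..2]:
  [0..0]={B,S,T1}  "a"  orig:{B,S}
  [1..1]={B,S,T1}  "a"  orig:{B,S}
  [2..2]={B,T0}  "b"  orig:{B}
  [0..1]={A,S}  "aa"
  [1..2]={A,S}  "ab"
  [0..2]={A,S}  "aab"

Original NTs in T[0,2] deriving "aab": ["A", "S"]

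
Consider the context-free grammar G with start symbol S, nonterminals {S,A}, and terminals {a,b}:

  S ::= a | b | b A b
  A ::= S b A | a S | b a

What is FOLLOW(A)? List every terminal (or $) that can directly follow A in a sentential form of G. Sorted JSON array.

FIRST iteration:
iter 1:
  A via A→a S: +{a}
  A via A→b a: +{b}
  S via S→a: +{a}
  S via S→b: +{b}
  FIRST[S]={a,b}  FIRST[A]={a,b}
iter 2: (stable)
  FIRST[S]={a,b}  FIRST[A]={a,b}

Compute FOLLOW by fixpoint:
FOLLOW(S) := {$}
round 1:
  A→S b A: FOLLOW(S) ⊇ FIRST(b) = {b}; new: +{b}
  S→b A b: FOLLOW(A) ⊇ FIRST(b) = {b}; new: +{b}
  FOLLOW[S]={$,b}  FOLLOW[A]={b}
round 2: (stable)
  FOLLOW[S]={$,b}  FOLLOW[A]={b}

FOLLOW(A) = ["b"]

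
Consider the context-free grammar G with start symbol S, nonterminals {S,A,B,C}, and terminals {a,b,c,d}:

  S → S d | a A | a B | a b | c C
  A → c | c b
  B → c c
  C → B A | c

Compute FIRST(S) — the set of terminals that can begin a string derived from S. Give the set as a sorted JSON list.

FIRST iteration:
iter 1:
  A via A→c: +{c}
  B via B→c c: +{c}
  C via C→B A: +{c}
  S via S→a A: +{a}
  S via S→c C: +{c}
  FIRST(S)={a,c}  FIRST(A)={c}  FIRST(B)={c}  FIRST(C)={c}
iter 2: — fixpoint
  FIRST(S)={a,c}  FIRST(A)={c}  FIRST(B)={c}  FIRST(C)={c}

FIRST(S) = ["a", "c"]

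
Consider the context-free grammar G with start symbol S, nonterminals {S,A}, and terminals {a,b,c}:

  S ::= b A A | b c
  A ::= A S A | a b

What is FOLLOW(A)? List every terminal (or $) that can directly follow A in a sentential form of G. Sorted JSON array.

FIRST sets, iterate to fixpoint:
round 1:
  A via A→a b: +{a}
  S via S→b A A: +{b}
  FIRST[S]={b}  FIRST[A]={a}
round 2: (no change)
  FIRST[S]={b}  FIRST[A]={a}

FOLLOW iteration:
initialize: $ ∈ FOLLOW(S)
round 1:
  A→A S A: FOLLOW(A) ⊇ FIRST(S) = {b}; new: +{b}
  A→A S A: FOLLOW(S) ⊇ FIRST(A) = {a}; new: +{a}
  S→b A A: FOLLOW(A) ⊇ FIRST(A) = {a}; new: +{a}
  S→b A A: FOLLOW(A) ⊇ FOLLOW(S) ⊇ {$,a}; new: +{$}
  S: {$,a}  A: {$,a,b}
round 2: (stable)
  S: {$,a}  A: {$,a,b}

FOLLOW(A) = ["$", "a", "b"]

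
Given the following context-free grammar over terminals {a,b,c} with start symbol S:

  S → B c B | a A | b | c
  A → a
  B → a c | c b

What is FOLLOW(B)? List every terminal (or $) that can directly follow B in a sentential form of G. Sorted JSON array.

FIRST sets, iterate to fixpoint:
round 1:
  A via A→a: +{a}
  B via B→a c: +{a}
  B via B→c b: +{c}
  S via S→B c B: +{a,c}
  S via S→b: +{b}
  FIRST[S]={a,b,c}  FIRST[A]={a}  FIRST[B]={a,c}
round 2: (stable)
  FIRST[S]={a,b,c}  FIRST[A]={a}  FIRST[B]={a,c}

FOLLOW sets:
initialize: $ ∈ FOLLOW(S)
iter 1:
  S→B c B: FOLLOW(B) ⊇ FIRST(c) = {c}; new: +{c}
  S→B c B: FOLLOW(B) ⊇ FOLLOW(S) ⊇ {$}; new: +{$}
  S→a A: FOLLOW(A) ⊇ FOLLOW(S) ⊇ {$}; new: +{$}
  S: {$}  A: {$}  B: {$,c}
iter 2: done
  S: {$}  A: {$}  B: {$,c}

FOLLOW(B) = ["$", "c"]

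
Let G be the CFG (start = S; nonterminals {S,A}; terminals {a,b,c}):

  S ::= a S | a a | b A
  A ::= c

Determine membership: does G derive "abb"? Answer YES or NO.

Convert to CNF:
  S -> T0 S | T0 T0 | T1 A
  A -> c
  T0 -> a
  T1 -> b

CYK fill:
  cell(0,0) a: {T0}  orig:{}
  cell(1,1) b: {T1}  orig:{}
  cell(2,2) b: {T1}  orig:{}
  cell(0,1) ab: ∅
  cell(1,2) bb: ∅
  cell(0,2) abb: ∅

S ∉ T[0,2] ⇒ NO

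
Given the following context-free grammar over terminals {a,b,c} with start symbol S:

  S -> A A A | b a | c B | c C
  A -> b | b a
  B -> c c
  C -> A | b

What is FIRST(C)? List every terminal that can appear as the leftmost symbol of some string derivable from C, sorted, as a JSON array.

FIRST sets, iterate to fixpoint:
round 1:
  A via A→b: +{b}
  B via B→c c: +{c}
  C via C→A: +{b}
  S via S→A A A: +{b}
  S via S→c B: +{c}
  FIRST(S)={b,c}  FIRST(A)={b}  FIRST(B)={c}  FIRST(C)={b}
round 2: done
  FIRST(S)={b,c}  FIRST(A)={b}  FIRST(B)={c}  FIRST(C)={b}

FIRST(C) = ["b"]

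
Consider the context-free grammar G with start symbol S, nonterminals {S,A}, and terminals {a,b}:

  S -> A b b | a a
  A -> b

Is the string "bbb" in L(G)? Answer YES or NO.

CNF form of G:
  S -> A X2 | T1 T1
  A -> b
  T0 -> b
  T1 -> a
  X2 -> T0 T0

CYK fill:
  [0..0]={A,T0}  "b"  orig:{A}
  [1..1]={A,T0}  "b"  orig:{A}
  [2..2]={A,T0}  "b"  orig:{A}
  [0..1]={X2}  "bb"  orig:{}
  [1..2]={X2}  "bb"  orig:{}
  [0..2]={S}  "bbb"

S ∈ T[0,2] ⇒ YES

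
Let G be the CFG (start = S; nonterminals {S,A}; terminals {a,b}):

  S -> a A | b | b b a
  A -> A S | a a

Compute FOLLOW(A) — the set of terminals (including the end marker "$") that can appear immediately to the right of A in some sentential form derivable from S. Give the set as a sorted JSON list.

Compute FIRST by fixpoint:
pass 1:
  A via A→a a: +{a}
  S via S→a A: +{a}
  S via S→b: +{b}
  S: {a,b}  A: {a}
pass 2: — fixpoint
  S: {a,b}  A: {a}

FOLLOW iteration:
initialize: $ ∈ FOLLOW(S)
iter 1:
  A→A S: FOLLOW(A) ⊇ FIRST(S) = {a,b}; new: +{a,b}
  A→A S: FOLLOW(S) ⊇ FOLLOW(A) ⊇ {a,b}; new: +{a,b}
  S→a A: FOLLOW(A) ⊇ FOLLOW(S) ⊇ {$,a,b}; new: +{$}
  FOLLOW(S)={$,a,b}  FOLLOW(A)={$,a,b}
iter 2: done
  FOLLOW(S)={$,a,b}  FOLLOW(A)={$,a,b}

FOLLOW(A) = ["$", "a", "b"]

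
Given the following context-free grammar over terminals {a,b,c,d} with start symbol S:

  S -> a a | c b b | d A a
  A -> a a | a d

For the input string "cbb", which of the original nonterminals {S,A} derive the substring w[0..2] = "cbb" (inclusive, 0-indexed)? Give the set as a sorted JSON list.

CNF form of G:
  S -> T0 T0 | T1 X5 | T2 X4
  A -> T0 T0 | T0 T1
  T0 -> a
  T1 -> d
  T2 -> c
  T3 -> b
  X4 -> T3 T3
  X5 -> A T0

Fill CYK table bottom-up (cells [i..j] with 0 ≤ i ≤ j ≤ 2 only):
  T[0,0] 'c' = {T2}  orig:{}
  T[1,1] 'b' = {T3}  orig:{}
  T[2,2] 'b' = {T3}  orig:{}
  T[0,1] 'cb' = ∅
  T[1,2] 'bb' = {X4}  orig:{}
  T[0,2] 'cbb' = {S}

Original NTs in T[0,2] deriving "cbb": ["S"]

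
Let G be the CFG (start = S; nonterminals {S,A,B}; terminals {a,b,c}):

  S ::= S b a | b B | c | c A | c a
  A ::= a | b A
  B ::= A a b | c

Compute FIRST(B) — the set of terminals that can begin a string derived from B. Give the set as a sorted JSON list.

FIRST sets, iterate to fixpoint:
round 1:
  A via A→a: +{a}
  A via A→b A: +{b}
  B via B→A a b: +{a,b}
  B via B→c: +{c}
  S via S→b B: +{b}
  S via S→c: +{c}
  FIRST(S)={b,c}  FIRST(A)={a,b}  FIRST(B)={a,b,c}
round 2: (no change)
  FIRST(S)={b,c}  FIRST(A)={a,b}  FIRST(B)={a,b,c}

FIRST(B) = ["a", "b", "c"]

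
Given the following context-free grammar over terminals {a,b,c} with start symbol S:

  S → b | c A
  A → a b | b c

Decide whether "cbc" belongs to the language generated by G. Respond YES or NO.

Convert to CNF:
  S -> T2 A | b
  A -> T0 T1 | T1 T2
  T0 -> a
  T1 -> b
  T2 -> c

CYK table (by increasing span):
  cell(0,0) c: {T2}  orig:{}
  cell(1,1) b: {S,T1}  orig:{S}
  cell(2,2) c: {T2}  orig:{}
  cell(0,1) cb: ∅
  cell(1,2) bc: {A}
  cell(0,2) cbc: {S}

S ∈ T[0,2] ⇒ YES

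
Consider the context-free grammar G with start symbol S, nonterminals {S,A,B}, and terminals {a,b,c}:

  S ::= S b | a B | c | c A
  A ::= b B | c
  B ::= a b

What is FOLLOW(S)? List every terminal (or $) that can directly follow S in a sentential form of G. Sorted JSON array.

Compute FIRST by fixpoint:
pass 1:
  A via A→b B: +{b}
  A via A→c: +{c}
  B via B→a b: +{a}
  S via S→a B: +{a}
  S via S→c: +{c}
  FIRST(S)={a,c}  FIRST(A)={b,c}  FIRST(B)={a}
pass 2: (no change)
  FIRST(S)={a,c}  FIRST(A)={b,c}  FIRST(B)={a}

FOLLOW sets:
initialize: $ ∈ FOLLOW(S)
[1]
  S→S b: FOLLOW(S) ⊇ FIRST(b) = {b}; new: +{b}
  S→a B: FOLLOW(B) ⊇ FOLLOW(S) ⊇ {$,b}; new: +{$,b}
  S→c A: FOLLOW(A) ⊇ FOLLOW(S) ⊇ {$,b}; new: +{$,b}
  FOLLOW(S)={$,b}  FOLLOW(A)={$,b}  FOLLOW(B)={$,b}
[2] — fixpoint
  FOLLOW(S)={$,b}  FOLLOW(A)={$,b}  FOLLOW(B)={$,b}

FOLLOW(S) = ["$", "b"]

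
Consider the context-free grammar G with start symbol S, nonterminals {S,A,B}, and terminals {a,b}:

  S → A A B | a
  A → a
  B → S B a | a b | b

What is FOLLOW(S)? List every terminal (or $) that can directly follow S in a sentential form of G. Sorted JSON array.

Compute FIRST by fixpoint:
round 1:
  A via A→a: +{a}
  B via B→a b: +{a}
  B via B→b: +{b}
  S via S→A A B: +{a}
  S: {a}  A: {a}  B: {a,b}
round 2: (no change)
  S: {a}  A: {a}  B: {a,b}

FOLLOW iteration:
seed FOLLOW(S) with $
pass 1:
  B→S B a: FOLLOW(S) ⊇ FIRST(B) = {a,b}; new: +{a,b}
  B→S B a: FOLLOW(B) ⊇ FIRST(a) = {a}; new: +{a}
  S→A A B: FOLLOW(A) ⊇ FIRST(A) = {a}; new: +{a}
  S→A A B: FOLLOW(A) ⊇ FIRST(B) = {a,b}; new: +{b}
  S→A A B: FOLLOW(B) ⊇ FOLLOW(S) ⊇ {$,a,b}; new: +{$,b}
  S: {$,a,b}  A: {a,b}  B: {$,a,b}
pass 2: done
  S: {$,a,b}  A: {a,b}  B: {$,a,b}

FOLLOW(S) = ["$", "a", "b"]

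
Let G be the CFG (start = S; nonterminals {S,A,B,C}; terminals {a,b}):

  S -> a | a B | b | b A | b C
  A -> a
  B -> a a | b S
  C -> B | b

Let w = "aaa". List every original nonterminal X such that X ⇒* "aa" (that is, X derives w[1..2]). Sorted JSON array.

CNF form of G:
  S -> T0 B | T1 A | T1 C | a | b
  A -> a
  B -> T0 T0 | T1 S
  C -> T0 T0 | T1 S | b
  T0 -> a
  T1 -> b

CYK table (by increasing span) — only the sub-triangle for w[1..2]:
  [1..1]={A,S,T0}  "a"  orig:{A,S}
  [2..2]={A,S,T0}  "a"  orig:{A,S}
  [1..2]={B,C}  "aa"

Original NTs in T[1,2] deriving "aa": ["B", "C"]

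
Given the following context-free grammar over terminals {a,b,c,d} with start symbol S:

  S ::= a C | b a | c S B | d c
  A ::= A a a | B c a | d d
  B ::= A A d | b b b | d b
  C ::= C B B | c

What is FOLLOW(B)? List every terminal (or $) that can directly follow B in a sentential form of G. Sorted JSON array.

FIRST sets, iterate to fixpoint:
iter 1:
  A via A→d d: +{d}
  B via B→A A d: +{d}
  B via B→b b b: +{b}
  C via C→c: +{c}
  S via S→a C: +{a}
  S via S→b a: +{b}
  S via S→c S B: +{c}
  S via S→d c: +{d}
  S: {a,b,c,d}  A: {d}  B: {b,d}  C: {c}
iter 2:
  A via A→B c a: +{b}
  S: {a,b,c,d}  A: {b,d}  B: {b,d}  C: {c}
iter 3: — fixpoint
  S: {a,b,c,d}  A: {b,d}  B: {b,d}  C: {c}

FOLLOW sets:
initialize: $ ∈ FOLLOW(S)
[1]
  A→A a a: FOLLOW(A) ⊇ FIRST(a) = {a}; new: +{a}
  A→B c a: FOLLOW(B) ⊇ FIRST(c) = {c}; new: +{c}
  B→A A d: FOLLOW(A) ⊇ FIRST(A) = {b,d}; new: +{b,d}
  C→C B B: FOLLOW(C) ⊇ FIRST(B) = {b,d}; new: +{b,d}
  C→C B B: FOLLOW(B) ⊇ FIRST(B) = {b,d}; new: +{b,d}
  S→a C: FOLLOW(C) ⊇ FOLLOW(S) ⊇ {$}; new: +{$}
  S→c S B: FOLLOW(S) ⊇ FIRST(B) = {b,d}; new: +{b,d}
  S→c S B: FOLLOW(B) ⊇ FOLLOW(S) ⊇ {$,b,d}; new: +{$}
  FOLLOW(S)={$,b,d}  FOLLOW(A)={a,b,d}  FOLLOW(B)={$,b,c,d}  FOLLOW(C)={$,b,d}
[2] (no change)
  FOLLOW(S)={$,b,d}  FOLLOW(A)={a,b,d}  FOLLOW(B)={$,b,c,d}  FOLLOW(C)={$,b,d}

FOLLOW(B) = ["$", "b", "c", "d"]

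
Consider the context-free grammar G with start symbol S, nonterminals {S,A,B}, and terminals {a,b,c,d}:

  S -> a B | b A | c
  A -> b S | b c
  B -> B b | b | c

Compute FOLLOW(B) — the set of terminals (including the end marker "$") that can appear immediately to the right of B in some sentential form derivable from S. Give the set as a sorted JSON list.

Compute FIRST by fixpoint:
pass 1:
  A via A→b S: +{b}
  B via B→b: +{b}
  B via B→c: +{c}
  S via S→a B: +{a}
  S via S→b A: +{b}
  S via S→c: +{c}
  FIRST[S]={a,b,c}  FIRST[A]={b}  FIRST[B]={b,c}
pass 2: — fixpoint
  FIRST[S]={a,b,c}  FIRST[A]={b}  FIRST[B]={b,c}

Compute FOLLOW by fixpoint:
seed FOLLOW(S) with $
[1]
  B→B b: FOLLOW(B) ⊇ FIRST(b) = {b}; new: +{b}
  S→a B: FOLLOW(B) ⊇ FOLLOW(S) ⊇ {$}; new: +{$}
  S→b A: FOLLOW(A) ⊇ FOLLOW(S) ⊇ {$}; new: +{$}
  FOLLOW[S]={$}  FOLLOW[A]={$}  FOLLOW[B]={$,b}
[2] (stable)
  FOLLOW[S]={$}  FOLLOW[A]={$}  FOLLOW[B]={$,b}

FOLLOW(B) = ["$", "b"]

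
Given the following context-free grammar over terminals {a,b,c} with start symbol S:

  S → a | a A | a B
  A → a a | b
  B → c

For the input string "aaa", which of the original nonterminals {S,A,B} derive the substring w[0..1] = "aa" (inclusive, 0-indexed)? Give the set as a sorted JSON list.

Convert to CNF:
  S -> T0 A | T0 B | a
  A -> T0 T0 | b
  B -> c
  T0 -> a

CYK fill — only the sub-triangle for w[0..1]:
  [0..0]={S,T0}  "a"  orig:{S}
  [1..1]={S,T0}  "a"  orig:{S}
  [0..1]={A}  "aa"

Original NTs in T[0,1] deriving "aa": ["A"]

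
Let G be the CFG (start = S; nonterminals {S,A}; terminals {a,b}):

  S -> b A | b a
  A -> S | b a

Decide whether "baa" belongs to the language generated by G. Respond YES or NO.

Convert to CNF:
  S -> T0 A | T0 T1
  A -> T0 A | T0 T1
  T0 -> b
  T1 -> a

CYK fill:
  T[0,0] 'b' = {T0}  orig:{}
  T[1,1] 'a' = {T1}  orig:{}
  T[2,2] 'a' = {T1}  orig:{}
  T[0,1] 'ba' = {A,S}
  T[1,2] 'aa' = ∅
  T[0,2] 'baa' = ∅

S ∉ T[0,2] ⇒ NO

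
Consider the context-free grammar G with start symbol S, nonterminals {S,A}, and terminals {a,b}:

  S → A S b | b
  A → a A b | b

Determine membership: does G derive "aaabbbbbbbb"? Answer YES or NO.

CNF form of G:
  S -> A X3 | b
  A -> T0 X2 | b
  T0 -> a
  T1 -> b
  X2 -> A T1
  X3 -> S T1

CYK table (by increasing span):
  [0..0]={T0}  "a"  orig:{}
  [1..1]={T0}  "a"  orig:{}
  [2..2]={T0}  "a"  orig:{}
  [3..3]={A,S,T1}  "b"  orig:{A,S}
  [4..4]={A,S,T1}  "b"  orig:{A,S}
  [5..5]={A,S,T1}  "b"  orig:{A,S}
  [6..6]={A,S,T1}  "b"  orig:{A,S}
  [7..7]={A,S,T1}  "b"  orig:{A,S}
  [8..8]={A,S,T1}  "b"  orig:{A,S}
  [9..9]={A,S,T1}  "b"  orig:{A,S}
  [10..10]={A,S,T1}  "b"  orig:{A,S}
  [0..1]=∅  "aa"
  [1..2]=∅  "aa"
  [2..3]=∅  "ab"
  [3..4]={X2,X3}  "bb"  orig:{}
  [4..5]={X2,X3}  "bb"  orig:{}
  [5..6]={X2,X3}  "bb"  orig:{}
  [6..7]={X2,X3}  "bb"  orig:{}
  [7..8]={X2,X3}  "bb"  orig:{}
  [8..9]={X2,X3}  "bb"  orig:{}
  [9..10]={X2,X3}  "bb"  orig:{}
  [0..2]=∅  "aaa"
  [1..3]=∅  "aab"
  [2..4]={A}  "abb"
  [3..5]={S}  "bbb"
  [4..6]={S}  "bbb"
  [5..7]={S}  "bbb"
  [6..8]={S}  "bbb"
  [7..9]={S}  "bbb"
  [8..10]={S}  "bbb"
  [0..3]=∅  "aaab"
  [1..4]=∅  "aabb"
  [2..5]={X2}  "abbb"  orig:{}
  [3..6]={X3}  "bbbb"  orig:{}
  [4..7]={X3}  "bbbb"  orig:{}
  [5..8]={X3}  "bbbb"  orig:{}
  [6..9]={X3}  "bbbb"  orig:{}
  [7..10]={X3}  "bbbb"  orig:{}
  [0..4]=∅  "aaabb"
  [1..5]={A}  "aabbb"
  [2..6]={S}  "abbbb"
  [3..7]={S}  "bbbbb"
  [4..8]={S}  "bbbbb"
  [5..9]={S}  "bbbbb"
  [6..10]={S}  "bbbbb"
  [0..5]=∅  "aaabbb"
  [1..6]={X2}  "aabbbb"  orig:{}
  [2..7]={X3}  "abbbbb"  orig:{}
  [3..8]={X3}  "bbbbbb"  orig:{}
  [4..9]={X3}  "bbbbbb"  orig:{}
  [5..10]={X3}  "bbbbbb"  orig:{}
  [0..6]={A}  "aaabbbb"
  [1..7]={S}  "aabbbbb"
  [2..8]={S}  "abbbbbb"
  [3..9]={S}  "bbbbbbb"
  [4..10]={S}  "bbbbbbb"
  [0..7]={X2}  "aaabbbbb"  orig:{}
  [1..8]={X3}  "aabbbbbb"  orig:{}
  [2..9]={X3}  "abbbbbbb"  orig:{}
  [3..10]={X3}  "bbbbbbbb"  orig:{}
  [0..8]={S}  "aaabbbbbb"
  [1..9]={S}  "aabbbbbbb"
  [2..10]={S}  "abbbbbbbb"
  [0..9]={X3}  "aaabbbbbbb"  orig:{}
  [1..10]={X3}  "aabbbbbbbb"  orig:{}
  [0..10]={S}  "aaabbbbbbbb"

S ∈ T[0,10] ⇒ YES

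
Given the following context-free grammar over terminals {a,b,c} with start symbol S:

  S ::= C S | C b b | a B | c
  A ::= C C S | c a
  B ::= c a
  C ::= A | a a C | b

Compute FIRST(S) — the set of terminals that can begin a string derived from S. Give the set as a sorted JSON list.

FIRST iteration:
iter 1:
  A via A→c a: +{c}
  B via B→c a: +{c}
  C via C→A: +{c}
  C via C→a a C: +{a}
  C via C→b: +{b}
  S via S→C S: +{a,b,c}
  S: {a,b,c}  A: {c}  B: {c}  C: {a,b,c}
iter 2:
  A via A→C C S: +{a,b}
  S: {a,b,c}  A: {a,b,c}  B: {c}  C: {a,b,c}
iter 3: (no change)
  S: {a,b,c}  A: {a,b,c}  B: {c}  C: {a,b,c}

FIRST(S) = ["a", "b", "c"]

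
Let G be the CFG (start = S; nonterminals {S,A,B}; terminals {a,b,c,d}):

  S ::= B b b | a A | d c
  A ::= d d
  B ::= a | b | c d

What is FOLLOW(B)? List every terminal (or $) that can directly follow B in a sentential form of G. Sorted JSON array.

FIRST iteration:
round 1:
  A via A→d d: +{d}
  B via B→a: +{a}
  B via B→b: +{b}
  B via B→c d: +{c}
  S via S→B b b: +{a,b,c}
  S via S→d c: +{d}
  S: {a,b,c,d}  A: {d}  B: {a,b,c}
round 2: — fixpoint
  S: {a,b,c,d}  A: {d}  B: {a,b,c}

FOLLOW iteration:
FOLLOW(S) := {$}
round 1:
  S→B b b: FOLLOW(B) ⊇ FIRST(b) = {b}; new: +{b}
  S→a A: FOLLOW(A) ⊇ FOLLOW(S) ⊇ {$}; new: +{$}
  S: {$}  A: {$}  B: {b}
round 2: (stable)
  S: {$}  A: {$}  B: {b}

FOLLOW(B) = ["b"]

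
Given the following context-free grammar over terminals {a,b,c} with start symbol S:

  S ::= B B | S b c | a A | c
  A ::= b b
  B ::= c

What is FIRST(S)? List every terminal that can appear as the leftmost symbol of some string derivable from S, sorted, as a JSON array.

FIRST iteration:
iter 1:
  A via A→b b: +{b}
  B via B→c: +{c}
  S via S→B B: +{c}
  S via S→a A: +{a}
  FIRST(S)={a,c}  FIRST(A)={b}  FIRST(B)={c}
iter 2: (stable)
  FIRST(S)={a,c}  FIRST(A)={b}  FIRST(B)={c}

FIRST(S) = ["a", "c"]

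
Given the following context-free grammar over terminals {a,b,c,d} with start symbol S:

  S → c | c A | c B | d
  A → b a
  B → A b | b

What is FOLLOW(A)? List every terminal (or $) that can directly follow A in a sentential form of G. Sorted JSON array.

FIRST sets, iterate to fixpoint:
[1]
  A via A→b a: +{b}
  B via B→A b: +{b}
  S via S→c: +{c}
  S via S→d: +{d}
  FIRST(S)={c,d}  FIRST(A)={b}  FIRST(B)={b}
[2] (stable)
  FIRST(S)={c,d}  FIRST(A)={b}  FIRST(B)={b}

FOLLOW sets:
FOLLOW(S) := {$}
pass 1:
  B→A b: FOLLOW(A) ⊇ FIRST(b) = {b}; new: +{b}
  S→c A: FOLLOW(A) ⊇ FOLLOW(S) ⊇ {$}; new: +{$}
  S→c B: FOLLOW(B) ⊇ FOLLOW(S) ⊇ {$}; new: +{$}
  S: {$}  A: {$,b}  B: {$}
pass 2: (stable)
  S: {$}  A: {$,b}  B: {$}

FOLLOW(A) = ["$", "b"]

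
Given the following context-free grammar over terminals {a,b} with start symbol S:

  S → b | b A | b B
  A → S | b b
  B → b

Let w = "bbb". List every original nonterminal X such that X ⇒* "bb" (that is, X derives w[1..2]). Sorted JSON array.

CNF form of G:
  S -> T0 A | T0 B | b
  A -> T0 A | T0 B | T0 T0 | b
  B -> b
  T0 -> b

CYK table (by increasing span), restricted to cells inside w[1..2]:
  [1..1]={A,B,S,T0}  "b"  orig:{A,B,S}
  [2..2]={A,B,S,T0}  "b"  orig:{A,B,S}
  [1..2]={A,S}  "bb"

Original NTs in T[1,2] deriving "bb": ["A", "S"]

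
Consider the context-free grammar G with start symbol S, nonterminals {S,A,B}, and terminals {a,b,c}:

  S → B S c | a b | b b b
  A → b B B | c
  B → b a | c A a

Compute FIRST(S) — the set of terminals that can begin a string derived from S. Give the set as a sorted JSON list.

FIRST sets, iterate to fixpoint:
[1]
  A via A→b B B: +{b}
  A via A→c: +{c}
  B via B→b a: +{b}
  B via B→c A a: +{c}
  S via S→B S c: +{b,c}
  S via S→a b: +{a}
  FIRST[S]={a,b,c}  FIRST[A]={b,c}  FIRST[B]={b,c}
[2] (stable)
  FIRST[S]={a,b,c}  FIRST[A]={b,c}  FIRST[B]={b,c}

FIRST(S) = ["a", "b", "c"]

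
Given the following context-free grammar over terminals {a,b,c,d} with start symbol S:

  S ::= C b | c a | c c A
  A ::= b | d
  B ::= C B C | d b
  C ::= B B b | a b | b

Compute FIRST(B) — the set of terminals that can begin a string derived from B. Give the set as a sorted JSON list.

Compute FIRST by fixpoint:
round 1:
  A via A→b: +{b}
  A via A→d: +{d}
  B via B→d b: +{d}
  C via C→B B b: +{d}
  C via C→a b: +{a}
  C via C→b: +{b}
  S via S→C b: +{a,b,d}
  S via S→c a: +{c}
  S: {a,b,c,d}  A: {b,d}  B: {d}  C: {a,b,d}
round 2:
  B via B→C B C: +{a,b}
  S: {a,b,c,d}  A: {b,d}  B: {a,b,d}  C: {a,b,d}
round 3: (stable)
  S: {a,b,c,d}  A: {b,d}  B: {a,b,d}  C: {a,b,d}

FIRST(B) = ["a", "b", "d"]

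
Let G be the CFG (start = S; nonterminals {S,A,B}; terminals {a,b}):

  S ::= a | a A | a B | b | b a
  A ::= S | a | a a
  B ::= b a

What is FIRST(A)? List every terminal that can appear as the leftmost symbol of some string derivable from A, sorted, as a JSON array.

FIRST sets, iterate to fixpoint:
round 1:
  A via A→a: +{a}
  B via B→b a: +{b}
  S via S→a: +{a}
  S via S→b: +{b}
  S: {a,b}  A: {a}  B: {b}
round 2:
  A via A→S: +{b}
  S: {a,b}  A: {a,b}  B: {b}
round 3: done
  S: {a,b}  A: {a,b}  B: {b}

FIRST(A) = ["a", "b"]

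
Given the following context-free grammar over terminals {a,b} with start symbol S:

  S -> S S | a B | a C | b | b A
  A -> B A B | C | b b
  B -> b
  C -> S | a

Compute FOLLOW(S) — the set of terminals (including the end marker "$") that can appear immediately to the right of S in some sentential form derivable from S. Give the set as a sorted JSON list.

FIRST sets, iterate to fixpoint:
pass 1:
  A via A→b b: +{b}
  B via B→b: +{b}
  C via C→a: +{a}
  S via S→a B: +{a}
  S via S→b: +{b}
  FIRST[S]={a,b}  FIRST[A]={b}  FIRST[B]={b}  FIRST[C]={a}
pass 2:
  A via A→C: +{a}
  C via C→S: +{b}
  FIRST[S]={a,b}  FIRST[A]={a,b}  FIRST[B]={b}  FIRST[C]={a,b}
pass 3: — fixpoint
  FIRST[S]={a,b}  FIRST[A]={a,b}  FIRST[B]={b}  FIRST[C]={a,b}

FOLLOW iteration:
initialize: $ ∈ FOLLOW(S)
iter 1:
  A→B A B: FOLLOW(B) ⊇ FIRST(A) = {a,b}; new: +{a,b}
  A→B A B: FOLLOW(A) ⊇ FIRST(B) = {b}; new: +{b}
  A→C: FOLLOW(C) ⊇ FOLLOW(A) ⊇ {b}; new: +{b}
  C→S: FOLLOW(S) ⊇ FOLLOW(C) ⊇ {b}; new: +{b}
  S→S S: FOLLOW(S) ⊇ FIRST(S) = {a,b}; new: +{a}
  S→a B: FOLLOW(B) ⊇ FOLLOW(S) ⊇ {$,a,b}; new: +{$}
  S→a C: FOLLOW(C) ⊇ FOLLOW(S) ⊇ {$,a,b}; new: +{$,a}
  S→b A: FOLLOW(A) ⊇ FOLLOW(S) ⊇ {$,a,b}; new: +{$,a}
  FOLLOW[S]={$,a,b}  FOLLOW[A]={$,a,b}  FOLLOW[B]={$,a,b}  FOLLOW[C]={$,a,b}
iter 2: — fixpoint
  FOLLOW[S]={$,a,b}  FOLLOW[A]={$,a,b}  FOLLOW[B]={$,a,b}  FOLLOW[C]={$,a,b}

FOLLOW(S) = ["$", "a", "b"]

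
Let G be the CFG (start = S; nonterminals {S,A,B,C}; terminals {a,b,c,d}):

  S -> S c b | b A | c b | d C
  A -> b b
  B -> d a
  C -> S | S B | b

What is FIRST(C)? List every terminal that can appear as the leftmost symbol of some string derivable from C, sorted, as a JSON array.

FIRST sets, iterate to fixpoint:
[1]
  A via A→b b: +{b}
  B via B→d a: +{d}
  C via C→b: +{b}
  S via S→b A: +{b}
  S via S→c b: +{c}
  S via S→d C: +{d}
  S: {b,c,d}  A: {b}  B: {d}  C: {b}
[2]
  C via C→S: +{c,d}
  S: {b,c,d}  A: {b}  B: {d}  C: {b,c,d}
[3] (stable)
  S: {b,c,d}  A: {b}  B: {d}  C: {b,c,d}

FIRST(C) = ["b", "c", "d"]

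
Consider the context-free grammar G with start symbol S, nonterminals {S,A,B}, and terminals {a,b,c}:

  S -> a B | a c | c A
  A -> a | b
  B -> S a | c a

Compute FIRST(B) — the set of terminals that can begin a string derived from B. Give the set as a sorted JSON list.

FIRST iteration:
pass 1:
  A via A→a: +{a}
  A via A→b: +{b}
  B via B→c a: +{c}
  S via S→a B: +{a}
  S via S→c A: +{c}
  FIRST[S]={a,c}  FIRST[A]={a,b}  FIRST[B]={c}
pass 2:
  B via B→S a: +{a}
  FIRST[S]={a,c}  FIRST[A]={a,b}  FIRST[B]={a,c}
pass 3: done
  FIRST[S]={a,c}  FIRST[A]={a,b}  FIRST[B]={a,c}

FIRST(B) = ["a", "c"]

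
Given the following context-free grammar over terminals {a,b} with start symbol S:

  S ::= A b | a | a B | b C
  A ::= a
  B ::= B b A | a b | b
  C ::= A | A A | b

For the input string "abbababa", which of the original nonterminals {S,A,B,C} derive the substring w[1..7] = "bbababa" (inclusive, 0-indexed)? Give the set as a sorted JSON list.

CNF form of G:
  S -> A T0 | T0 C | T1 B | a
  A -> a
  B -> B X2 | T1 T0 | b
  C -> A A | a | b
  T0 -> b
  T1 -> a
  X2 -> T0 A

CYK fill, restricted to cells inside w[1..7]:
  [1..1]={B,C,T0}  "b"  orig:{B,C}
  [2..2]={B,C,T0}  "b"  orig:{B,C}
  [3..3]={A,C,S,T1}  "a"  orig:{A,C,S}
  [4..4]={B,C,T0}  "b"  orig:{B,C}
  [5..5]={A,C,S,T1}  "a"  orig:{A,C,S}
  [6..6]={B,C,T0}  "b"  orig:{B,C}
  [7..7]={A,C,S,T1}  "a"  orig:{A,C,S}
  [1..2]={S}  "bb"
  [2..3]={S,X2}  "ba"  orig:{S}
  [3..4]={B,S}  "ab"
  [4..5]={S,X2}  "ba"  orig:{S}
  [5..6]={B,S}  "ab"
  [6..7]={S,X2}  "ba"  orig:{S}
  [1..3]={B}  "bba"
  [2..4]=∅  "bab"
  [3..5]=∅  "aba"
  [4..6]=∅  "bab"
  [5..7]=∅  "aba"
  [1..4]=∅  "bbab"
  [2..5]=∅  "baba"
  [3..6]=∅  "abab"
  [4..7]=∅  "baba"
  [1..5]={B}  "bbaba"
  [2..6]=∅  "babab"
  [3..7]=∅  "ababa"
  [1..6]=∅  "bbabab"
  [2..7]=∅  "bababa"
  [1..7]={B}  "bbababa"

Original NTs in T[1,7] deriving "bbababa": ["B"]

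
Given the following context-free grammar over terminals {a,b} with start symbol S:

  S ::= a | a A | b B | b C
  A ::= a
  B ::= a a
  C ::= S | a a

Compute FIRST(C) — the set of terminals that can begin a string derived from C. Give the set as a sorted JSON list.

FIRST iteration:
[1]
  A via A→a: +{a}
  B via B→a a: +{a}
  C via C→a a: +{a}
  S via S→a: +{a}
  S via S→b B: +{b}
  FIRST[S]={a,b}  FIRST[A]={a}  FIRST[B]={a}  FIRST[C]={a}
[2]
  C via C→S: +{b}
  FIRST[S]={a,b}  FIRST[A]={a}  FIRST[B]={a}  FIRST[C]={a,b}
[3] (no change)
  FIRST[S]={a,b}  FIRST[A]={a}  FIRST[B]={a}  FIRST[C]={a,b}

FIRST(C) = ["a", "b"]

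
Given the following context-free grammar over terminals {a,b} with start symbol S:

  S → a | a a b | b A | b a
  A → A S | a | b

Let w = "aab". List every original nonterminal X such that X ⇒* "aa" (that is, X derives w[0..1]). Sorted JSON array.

Convert to CNF:
  S -> T0 X2 | T1 A | T1 T0 | a
  A -> A S | a | b
  T0 -> a
  T1 -> b
  X2 -> T0 T1

CYK table (by increasing span) (cells [i..j] with 0 ≤ i ≤ j ≤ 1 only):
  [0..0]={A,S,T0}  "a"  orig:{A,S}
  [1..1]={A,S,T0}  "a"  orig:{A,S}
  [0..1]={A}  "aa"

Original NTs in T[0,1] deriving "aa": ["A"]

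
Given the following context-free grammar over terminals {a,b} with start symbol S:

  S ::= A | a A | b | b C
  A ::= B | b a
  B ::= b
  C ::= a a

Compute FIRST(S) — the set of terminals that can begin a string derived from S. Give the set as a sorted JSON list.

Compute FIRST by fixpoint:
iter 1:
  A via A→b a: +{b}
  B via B→b: +{b}
  C via C→a a: +{a}
  S via S→A: +{b}
  S via S→a A: +{a}
  FIRST[S]={a,b}  FIRST[A]={b}  FIRST[B]={b}  FIRST[C]={a}
iter 2: — fixpoint
  FIRST[S]={a,b}  FIRST[A]={b}  FIRST[B]={b}  FIRST[C]={a}

FIRST(S) = ["a", "b"]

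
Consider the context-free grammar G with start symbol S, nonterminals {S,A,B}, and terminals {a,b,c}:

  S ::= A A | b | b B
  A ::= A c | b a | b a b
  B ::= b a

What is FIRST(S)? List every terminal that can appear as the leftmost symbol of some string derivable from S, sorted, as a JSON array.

FIRST iteration:
iter 1:
  A via A→b a: +{b}
  B via B→b a: +{b}
  S via S→A A: +{b}
  FIRST[S]={b}  FIRST[A]={b}  FIRST[B]={b}
iter 2: (stable)
  FIRST[S]={b}  FIRST[A]={b}  FIRST[B]={b}

FIRST(S) = ["b"]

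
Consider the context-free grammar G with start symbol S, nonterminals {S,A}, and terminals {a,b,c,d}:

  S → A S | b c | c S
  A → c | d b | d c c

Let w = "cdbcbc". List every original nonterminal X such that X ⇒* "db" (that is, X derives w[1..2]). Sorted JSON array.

Convert to CNF:
  S -> A S | T1 T2 | T2 S
  A -> T0 T1 | T0 X3 | c
  T0 -> d
  T1 -> b
  T2 -> c
  X3 -> T2 T2

CYK table (by increasing span) (cells [i..j] with 1 ≤ i ≤ j ≤ 2 only):
  cell(1,1) d: {T0}  orig:{}
  cell(2,2) b: {T1}  orig:{}
  cell(1,2) db: {A}

Original NTs in T[1,2] deriving "db": ["A"]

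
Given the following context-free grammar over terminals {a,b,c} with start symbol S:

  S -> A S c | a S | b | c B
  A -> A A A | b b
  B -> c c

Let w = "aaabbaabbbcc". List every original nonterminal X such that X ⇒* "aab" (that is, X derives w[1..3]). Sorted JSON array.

CNF form of G:
  S -> A X4 | T1 B | T2 S | b
  A -> A X3 | T0 T0
  B -> T1 T1
  T0 -> b
  T1 -> c
  T2 -> a
  X3 -> A A
  X4 -> S T1

Fill CYK table bottom-up — only the sub-triangle for w[1..3]:
  cell(1,1) a: {T2}  orig:{}
  cell(2,2) a: {T2}  orig:{}
  cell(3,3) b: {S,T0}  orig:{S}
  cell(1,2) aa: ∅
  cell(2,3) ab: {S}
  cell(1,3) aab: {S}

Original NTs in T[1,3] deriving "aab": ["S"]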